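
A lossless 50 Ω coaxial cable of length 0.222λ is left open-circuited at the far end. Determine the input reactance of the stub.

X_in ≈ -8.89 Ω (capacitive)

βl = 2π × 0.222 = 79.9°
tan(βl) = 5.63
For an open-circuited stub, Z_in = −jZ_0·cot(βl) = −jZ_0/tan(βl)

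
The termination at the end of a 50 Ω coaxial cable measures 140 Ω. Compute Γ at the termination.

Γ = (Z_L − Z_0)/(Z_L + Z_0) = (140 − 50)/(140 + 50) = 90/190

Γ = 0.474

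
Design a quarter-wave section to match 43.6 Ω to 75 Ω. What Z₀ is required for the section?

Z_qwt = √(Z_0·R_L) = √(75 × 43.6) = √3270

Z_qwt ≈ 57.2 Ω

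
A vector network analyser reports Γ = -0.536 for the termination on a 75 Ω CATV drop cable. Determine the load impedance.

Z_L ≈ 22.7 Ω

Z_L = Z_0·(1 + Γ)/(1 − Γ) = 75·(0.464)/(1.54)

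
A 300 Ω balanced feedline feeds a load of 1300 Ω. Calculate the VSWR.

VSWR ≈ 4.33

Γ = (1300 − 300)/(1300 + 300) = 0.625
VSWR = (1 + 0.625)/(1 − 0.625)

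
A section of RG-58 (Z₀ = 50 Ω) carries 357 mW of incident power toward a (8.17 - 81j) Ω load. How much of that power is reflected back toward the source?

P_reflected ≈ 298 mW

|Γ| = |(-41.83 − j81)/(58.17 − j81)| = 0.914
|Γ|² = 0.836
P_refl = |Γ|²·P_inc = 298 mW, P_del = (1 − |Γ|²)·P_inc = 58.7 mW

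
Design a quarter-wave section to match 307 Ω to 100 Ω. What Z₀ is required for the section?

Z_qwt ≈ 175 Ω

Z_qwt = √(Z_0·R_L) = √(100 × 307) = √30700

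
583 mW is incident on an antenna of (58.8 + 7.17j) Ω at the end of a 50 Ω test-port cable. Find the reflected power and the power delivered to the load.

|Γ| = |(8.8 + j7.17)/(108.8 + j7.17)| = 0.104
|Γ|² = 0.0108
P_refl = |Γ|²·P_inc = 6.32 mW, P_del = (1 − |Γ|²)·P_inc = 577 mW

P_reflected ≈ 6.32 mW; P_delivered ≈ 577 mW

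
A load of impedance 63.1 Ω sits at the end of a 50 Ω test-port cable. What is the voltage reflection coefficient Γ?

Γ = (Z_L − Z_0)/(Z_L + Z_0) = (63.1 − 50)/(63.1 + 50) = 13.1/113.1

Γ = 0.116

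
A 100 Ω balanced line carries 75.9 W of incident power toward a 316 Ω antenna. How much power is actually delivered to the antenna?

Γ = (316 − 100)/(316 + 100) = 0.519
|Γ|² = 0.27
P_refl = |Γ|²·P_inc = 20.5 W, P_del = (1 − |Γ|²)·P_inc = 55.4 W

P_delivered ≈ 55.4 W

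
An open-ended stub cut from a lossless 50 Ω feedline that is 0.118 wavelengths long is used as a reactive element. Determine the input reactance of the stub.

X_in ≈ -54.6 Ω (capacitive)

βl = 2π × 0.118 = 42.5°
tan(βl) = 0.916
For an open-ended stub, Z_in = −jZ_0·cot(βl) = −jZ_0/tan(βl)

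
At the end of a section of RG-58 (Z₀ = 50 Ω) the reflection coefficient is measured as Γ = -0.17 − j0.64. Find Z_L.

Z_L = Z_0·(1 + Γ)/(1 − Γ) = 50·(0.83 − j0.64)/(1.17 + j0.64)

Z_L ≈ 15.8 − j36 Ω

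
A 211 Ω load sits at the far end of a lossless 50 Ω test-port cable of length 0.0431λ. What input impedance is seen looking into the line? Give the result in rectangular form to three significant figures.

βl = 2π × 0.0431 = 15.5°
tan(βl) = tan(15.5°) = 0.278
Z_in = Z_0·(Z_L + jZ_0·tanβl)/(Z_0 + jZ_L·tanβl)
     = 50·(211 + j13.9)/(50 + j58.6)

Z_in ≈ 95.8 − j98.3 Ω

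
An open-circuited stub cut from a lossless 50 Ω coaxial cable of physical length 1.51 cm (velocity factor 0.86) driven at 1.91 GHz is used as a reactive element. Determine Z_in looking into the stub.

Z_in ≈ −j59.1 Ω

λ = v/f = 0.86·c / 1.91 GHz = 0.135 m
βl = 2π·l/λ = 2π × 0.112 = 40.2°
tan(βl) = 0.846
For an open-circuited stub, Z_in = −jZ_0·cot(βl) = −jZ_0/tan(βl)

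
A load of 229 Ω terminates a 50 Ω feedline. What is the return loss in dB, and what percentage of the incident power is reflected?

Γ = (229 − 50)/(229 + 50) = 0.642
RL = −20·log₁₀(0.642) = 3.86 dB
P_refl/P_inc = |Γ|² = 0.412

RL ≈ 3.86 dB; 41.2% of incident power reflected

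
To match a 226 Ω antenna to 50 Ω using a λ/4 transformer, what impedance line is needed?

Z_qwt ≈ 106 Ω

Z_qwt = √(Z_0·R_L) = √(50 × 226) = √11300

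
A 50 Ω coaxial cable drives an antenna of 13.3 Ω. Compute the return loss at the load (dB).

RL ≈ 4.73 dB

Γ = (13.3 − 50)/(13.3 + 50) = -0.58
RL = −20·log₁₀|Γ| = −20·log₁₀(0.58)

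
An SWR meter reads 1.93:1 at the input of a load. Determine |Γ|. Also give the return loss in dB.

|Γ| ≈ 0.317; return loss ≈ 9.97 dB

|Γ| = (S − 1)/(S + 1) = (1.93 − 1)/(1.93 + 1) = 0.93/2.93
RL = −20·log₁₀|Γ| = −20·log₁₀(0.317)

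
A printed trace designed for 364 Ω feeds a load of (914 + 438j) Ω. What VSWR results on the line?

Γ = (Z_L − Z_0)/(Z_L + Z_0) = (550 + j438)/(1278 + j438)
|Γ| = 703/1350 = 0.52
VSWR = (1 + |Γ|)/(1 − |Γ|) = 1.52/0.48

VSWR ≈ 3.17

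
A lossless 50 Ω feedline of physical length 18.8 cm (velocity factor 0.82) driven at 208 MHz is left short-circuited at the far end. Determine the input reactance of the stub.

X_in ≈ 77.7 Ω (inductive)

λ = v/f = 0.82·c / 208 MHz = 1.18 m
βl = 2π·l/λ = 2π × 0.159 = 57.2°
tan(βl) = 1.55
For a short-circuited stub, Z_in = jZ_0·tan(βl)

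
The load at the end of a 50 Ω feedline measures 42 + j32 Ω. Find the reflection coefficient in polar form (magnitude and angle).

Γ = (Z_L − Z_0)/(Z_L + Z_0) = (-8 + j32)/(92 + j32)
|Γ| = 33/97.4 = 0.339

Γ ≈ 0.339 ∠ 84.9°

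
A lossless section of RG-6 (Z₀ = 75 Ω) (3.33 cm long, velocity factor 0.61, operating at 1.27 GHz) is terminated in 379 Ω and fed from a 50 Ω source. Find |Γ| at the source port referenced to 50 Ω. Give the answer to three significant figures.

|Γ| ≈ 0.549

λ = v/f = 0.61·c / 1.27 GHz = 0.144 m
βl = 2π·l/λ = 2π × 0.231 = 83.2°
tan(βl) = 8.38
Z_in = Z_0·(Z_L + jZ_0·tanβl)/(Z_0 + jZ_L·tanβl) = 15 − j8.59 Ω
Γ_s = (Z_in − Z_s)/(Z_in + Z_s) = (-35 − j8.59)/(65 − j8.59), |Γ_s| = 0.549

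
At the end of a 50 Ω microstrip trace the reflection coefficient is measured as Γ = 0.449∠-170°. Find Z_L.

Z_L ≈ 19.1 − j3.74 Ω

Z_L = Z_0·(1 + Γ)/(1 − Γ) = 50·(0.558 − j0.078)/(1.44 + j0.078)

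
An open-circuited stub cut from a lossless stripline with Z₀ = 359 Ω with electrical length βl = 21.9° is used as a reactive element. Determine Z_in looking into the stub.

Z_in ≈ −j893 Ω

tan(βl) = 0.402
For an open-circuited stub, Z_in = −jZ_0·cot(βl) = −jZ_0/tan(βl)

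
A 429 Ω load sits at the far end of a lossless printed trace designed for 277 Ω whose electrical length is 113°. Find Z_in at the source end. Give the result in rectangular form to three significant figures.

Z_in ≈ 196 + j63.8 Ω

tan(βl) = tan(113°) = -2.36
Z_in = Z_0·(Z_L + jZ_0·tanβl)/(Z_0 + jZ_L·tanβl)
     = 277·(429 − j653)/(277 − j1010)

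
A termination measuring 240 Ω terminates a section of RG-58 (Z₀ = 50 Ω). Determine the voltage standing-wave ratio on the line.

Γ = (240 − 50)/(240 + 50) = 0.655
VSWR = (1 + 0.655)/(1 − 0.655)

VSWR ≈ 4.8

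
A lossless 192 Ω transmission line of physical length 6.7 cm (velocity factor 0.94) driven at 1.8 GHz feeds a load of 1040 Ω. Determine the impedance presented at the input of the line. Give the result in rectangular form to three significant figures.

Z_in ≈ 161 + j332 Ω

λ = v/f = 0.94·c / 1.8 GHz = 0.157 m
βl = 2π·l/λ = 2π × 0.428 = 154°
tan(βl) = tan(154°) = -0.489
Z_in = Z_0·(Z_L + jZ_0·tanβl)/(Z_0 + jZ_L·tanβl)
     = 192·(1040 − j93.8)/(192 − j508)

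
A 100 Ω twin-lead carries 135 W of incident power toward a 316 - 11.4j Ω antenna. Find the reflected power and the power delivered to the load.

|Γ| = |(216 − j11.4)/(416 − j11.4)| = 0.52
|Γ|² = 0.27
P_refl = |Γ|²·P_inc = 36.5 W, P_del = (1 − |Γ|²)·P_inc = 98.5 W

P_reflected ≈ 36.5 W; P_delivered ≈ 98.5 W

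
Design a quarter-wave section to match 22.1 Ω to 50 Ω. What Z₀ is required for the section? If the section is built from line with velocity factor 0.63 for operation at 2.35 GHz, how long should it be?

Z_qwt ≈ 33.2 Ω; length ≈ 2.01 cm

Z_qwt = √(Z_0·R_L) = √(50 × 22.1) = √1105
λ = 0.63·c/f = 0.0804 m, so l = λ/4 = 0.0201 m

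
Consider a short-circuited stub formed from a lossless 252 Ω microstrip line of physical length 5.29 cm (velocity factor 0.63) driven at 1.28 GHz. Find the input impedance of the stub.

Z_in ≈ −j311 Ω

λ = v/f = 0.63·c / 1.28 GHz = 0.148 m
βl = 2π·l/λ = 2π × 0.358 = 129°
tan(βl) = -1.24
For a short-circuited stub, Z_in = jZ_0·tan(βl)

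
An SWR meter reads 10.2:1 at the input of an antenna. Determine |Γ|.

|Γ| = (S − 1)/(S + 1) = (10.2 − 1)/(10.2 + 1) = 9.2/11.2

|Γ| ≈ 0.821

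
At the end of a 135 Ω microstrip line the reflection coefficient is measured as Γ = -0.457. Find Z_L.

Z_L = Z_0·(1 + Γ)/(1 − Γ) = 135·(0.543)/(1.46)

Z_L ≈ 50.3 Ω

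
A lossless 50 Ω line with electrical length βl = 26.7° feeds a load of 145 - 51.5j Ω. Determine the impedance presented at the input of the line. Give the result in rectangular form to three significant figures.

Z_in ≈ 41 − j56.7 Ω

tan(βl) = tan(26.7°) = 0.503
Z_in = Z_0·(Z_L + jZ_0·tanβl)/(Z_0 + jZ_L·tanβl)
     = 50·(145 − j26.4)/(75.9 + j72.9)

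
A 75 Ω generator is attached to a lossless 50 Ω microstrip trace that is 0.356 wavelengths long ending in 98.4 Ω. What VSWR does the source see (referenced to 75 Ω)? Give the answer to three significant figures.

VSWR ≈ 2.41

βl = 2π × 0.356 = 128°
tan(βl) = -1.27
Z_in = Z_0·(Z_L + jZ_0·tanβl)/(Z_0 + jZ_L·tanβl) = 35.4 + j25.1 Ω
Γ_s = (Z_in − Z_s)/(Z_in + Z_s) = (-39.6 + j25.1)/(110 + j25.1), |Γ_s| = 0.414
VSWR = (1 + |Γ_s|)/(1 − |Γ_s|)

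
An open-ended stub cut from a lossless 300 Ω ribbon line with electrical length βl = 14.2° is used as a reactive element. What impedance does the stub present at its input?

tan(βl) = 0.253
For an open-ended stub, Z_in = −jZ_0·cot(βl) = −jZ_0/tan(βl)

Z_in ≈ −j1190 Ω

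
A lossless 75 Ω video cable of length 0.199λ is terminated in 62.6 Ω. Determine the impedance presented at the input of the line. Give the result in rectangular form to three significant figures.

Z_in ≈ 86.1 + j9.36 Ω

βl = 2π × 0.199 = 71.6°
tan(βl) = tan(71.6°) = 3.01
Z_in = Z_0·(Z_L + jZ_0·tanβl)/(Z_0 + jZ_L·tanβl)
     = 75·(62.6 + j226)/(75 + j189)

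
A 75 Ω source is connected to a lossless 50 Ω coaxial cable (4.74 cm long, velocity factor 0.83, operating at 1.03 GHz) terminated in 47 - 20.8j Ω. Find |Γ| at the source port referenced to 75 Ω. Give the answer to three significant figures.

λ = v/f = 0.83·c / 1.03 GHz = 0.242 m
βl = 2π·l/λ = 2π × 0.196 = 70.6°
tan(βl) = 2.84
Z_in = Z_0·(Z_L + jZ_0·tanβl)/(Z_0 + jZ_L·tanβl) = 35.8 + j11.7 Ω
Γ_s = (Z_in − Z_s)/(Z_in + Z_s) = (-39.2 + j11.7)/(111 + j11.7), |Γ_s| = 0.367

|Γ| ≈ 0.367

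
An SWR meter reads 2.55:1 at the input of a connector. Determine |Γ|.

|Γ| = (S − 1)/(S + 1) = (2.55 − 1)/(2.55 + 1) = 1.55/3.55

|Γ| ≈ 0.437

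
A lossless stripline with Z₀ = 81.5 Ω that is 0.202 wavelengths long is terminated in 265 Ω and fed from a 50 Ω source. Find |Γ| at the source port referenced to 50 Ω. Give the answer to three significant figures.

|Γ| ≈ 0.4

βl = 2π × 0.202 = 72.7°
tan(βl) = 3.21
Z_in = Z_0·(Z_L + jZ_0·tanβl)/(Z_0 + jZ_L·tanβl) = 27.2 − j22.7 Ω
Γ_s = (Z_in − Z_s)/(Z_in + Z_s) = (-22.8 − j22.7)/(77.2 − j22.7), |Γ_s| = 0.4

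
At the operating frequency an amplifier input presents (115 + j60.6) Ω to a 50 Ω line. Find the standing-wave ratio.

VSWR ≈ 3.05

Γ = (Z_L − Z_0)/(Z_L + Z_0) = (65 + j60.6)/(165 + j60.6)
|Γ| = 88.9/176 = 0.506
VSWR = (1 + |Γ|)/(1 − |Γ|) = 1.51/0.494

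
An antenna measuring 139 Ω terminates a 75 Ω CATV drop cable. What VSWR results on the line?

VSWR ≈ 1.85

For a purely resistive load, VSWR = R_L/Z_0 or Z_0/R_L (whichever > 1) = 139/75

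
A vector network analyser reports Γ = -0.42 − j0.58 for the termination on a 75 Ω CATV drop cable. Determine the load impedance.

Z_L ≈ 15.5 − j37 Ω

Z_L = Z_0·(1 + Γ)/(1 − Γ) = 75·(0.58 − j0.58)/(1.42 + j0.58)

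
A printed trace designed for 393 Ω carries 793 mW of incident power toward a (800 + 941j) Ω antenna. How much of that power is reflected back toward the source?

P_reflected ≈ 361 mW

|Γ| = |(407 + j941)/(1193 + j941)| = 0.675
|Γ|² = 0.455
P_refl = |Γ|²·P_inc = 361 mW, P_del = (1 − |Γ|²)·P_inc = 432 mW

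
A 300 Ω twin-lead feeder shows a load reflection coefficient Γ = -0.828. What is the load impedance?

Z_L ≈ 28.2 Ω

Z_L = Z_0·(1 + Γ)/(1 − Γ) = 300·(0.172)/(1.83)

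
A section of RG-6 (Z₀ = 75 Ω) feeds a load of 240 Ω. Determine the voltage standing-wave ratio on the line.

For a purely resistive load, VSWR = R_L/Z_0 or Z_0/R_L (whichever > 1) = 240/75

VSWR ≈ 3.2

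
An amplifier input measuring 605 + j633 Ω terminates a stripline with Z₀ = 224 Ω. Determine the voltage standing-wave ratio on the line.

Γ = (Z_L − Z_0)/(Z_L + Z_0) = (381 + j633)/(829 + j633)
|Γ| = 739/1040 = 0.708
VSWR = (1 + |Γ|)/(1 − |Γ|) = 1.71/0.292

VSWR ≈ 5.86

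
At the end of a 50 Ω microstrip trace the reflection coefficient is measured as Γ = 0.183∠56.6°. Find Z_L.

Z_L ≈ 58.1 + j18.4 Ω

Z_L = Z_0·(1 + Γ)/(1 − Γ) = 50·(1.1 + j0.153)/(0.899 − j0.153)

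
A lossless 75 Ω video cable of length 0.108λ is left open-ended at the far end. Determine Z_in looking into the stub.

Z_in ≈ −j93 Ω

βl = 2π × 0.108 = 38.9°
tan(βl) = 0.806
For an open-ended stub, Z_in = −jZ_0·cot(βl) = −jZ_0/tan(βl)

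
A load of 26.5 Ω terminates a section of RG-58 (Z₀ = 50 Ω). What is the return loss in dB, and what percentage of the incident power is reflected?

Γ = (26.5 − 50)/(26.5 + 50) = -0.307
RL = −20·log₁₀(0.307) = 10.3 dB
P_refl/P_inc = |Γ|² = 0.0944

RL ≈ 10.3 dB; 9.44% of incident power reflected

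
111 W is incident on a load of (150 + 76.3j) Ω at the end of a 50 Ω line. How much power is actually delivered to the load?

P_delivered ≈ 72.7 W

|Γ| = |(100 + j76.3)/(200 + j76.3)| = 0.588
|Γ|² = 0.345
P_refl = |Γ|²·P_inc = 38.3 W, P_del = (1 − |Γ|²)·P_inc = 72.7 W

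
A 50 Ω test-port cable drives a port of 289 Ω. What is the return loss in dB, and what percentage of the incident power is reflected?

RL ≈ 3.04 dB; 49.7% of incident power reflected

Γ = (289 − 50)/(289 + 50) = 0.705
RL = −20·log₁₀(0.705) = 3.04 dB
P_refl/P_inc = |Γ|² = 0.497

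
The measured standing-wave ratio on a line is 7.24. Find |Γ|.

|Γ| = (S − 1)/(S + 1) = (7.24 − 1)/(7.24 + 1) = 6.24/8.24

|Γ| ≈ 0.757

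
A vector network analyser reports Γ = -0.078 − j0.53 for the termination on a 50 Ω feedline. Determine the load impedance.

Z_L ≈ 24.7 − j36.7 Ω

Z_L = Z_0·(1 + Γ)/(1 − Γ) = 50·(0.922 − j0.53)/(1.08 + j0.53)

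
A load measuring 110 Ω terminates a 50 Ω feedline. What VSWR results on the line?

Γ = (110 − 50)/(110 + 50) = 0.375
VSWR = (1 + 0.375)/(1 − 0.375)

VSWR ≈ 2.2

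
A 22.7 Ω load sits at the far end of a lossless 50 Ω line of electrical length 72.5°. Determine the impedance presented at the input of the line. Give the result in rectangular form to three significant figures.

Z_in ≈ 81.7 + j41 Ω

tan(βl) = tan(72.5°) = 3.17
Z_in = Z_0·(Z_L + jZ_0·tanβl)/(Z_0 + jZ_L·tanβl)
     = 50·(22.7 + j159)/(50 + j72)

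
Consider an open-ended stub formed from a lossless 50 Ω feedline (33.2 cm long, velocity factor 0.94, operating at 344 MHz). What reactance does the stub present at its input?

λ = v/f = 0.94·c / 344 MHz = 0.82 m
βl = 2π·l/λ = 2π × 0.405 = 146°
tan(βl) = -0.68
For an open-ended stub, Z_in = −jZ_0·cot(βl) = −jZ_0/tan(βl)

X_in ≈ 73.6 Ω (inductive)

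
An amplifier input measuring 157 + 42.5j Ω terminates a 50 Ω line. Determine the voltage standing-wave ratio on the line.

VSWR ≈ 3.39

Γ = (Z_L − Z_0)/(Z_L + Z_0) = (107 + j42.5)/(207 + j42.5)
|Γ| = 115/211 = 0.545
VSWR = (1 + |Γ|)/(1 − |Γ|) = 1.54/0.455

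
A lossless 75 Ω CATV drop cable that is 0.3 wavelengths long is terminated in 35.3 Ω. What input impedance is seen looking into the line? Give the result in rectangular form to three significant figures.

Z_in ≈ 119 − j58 Ω

βl = 2π × 0.3 = 108°
tan(βl) = tan(108°) = -3.08
Z_in = Z_0·(Z_L + jZ_0·tanβl)/(Z_0 + jZ_L·tanβl)
     = 75·(35.3 − j231)/(75 − j109)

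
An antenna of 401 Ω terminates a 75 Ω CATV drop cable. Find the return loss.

RL ≈ 3.29 dB

Γ = (401 − 75)/(401 + 75) = 0.685
RL = −20·log₁₀|Γ| = −20·log₁₀(0.685)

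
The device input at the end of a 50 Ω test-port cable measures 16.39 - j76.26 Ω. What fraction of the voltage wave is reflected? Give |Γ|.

|Γ| ≈ 0.824

Γ = (Z_L − Z_0)/(Z_L + Z_0) = (-33.61 − j76.26)/(66.39 − j76.26)
|Γ| = 83.3/101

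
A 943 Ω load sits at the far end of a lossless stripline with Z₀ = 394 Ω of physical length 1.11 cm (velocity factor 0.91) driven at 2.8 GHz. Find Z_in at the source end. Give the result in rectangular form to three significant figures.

Z_in ≈ 311 − j304 Ω

λ = v/f = 0.91·c / 2.8 GHz = 0.0975 m
βl = 2π·l/λ = 2π × 0.114 = 41°
tan(βl) = tan(41°) = 0.869
Z_in = Z_0·(Z_L + jZ_0·tanβl)/(Z_0 + jZ_L·tanβl)
     = 394·(943 + j342)/(394 + j819)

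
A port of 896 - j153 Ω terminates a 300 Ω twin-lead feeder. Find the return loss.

RL ≈ 5.84 dB

Γ = (596 − j153)/(1196 − j153), |Γ| = 0.51
RL = −20·log₁₀|Γ| = −20·log₁₀(0.51)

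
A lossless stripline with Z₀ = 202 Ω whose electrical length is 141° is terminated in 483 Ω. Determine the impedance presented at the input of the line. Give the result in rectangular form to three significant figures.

Z_in ≈ 168 + j162 Ω

tan(βl) = tan(141°) = -0.81
Z_in = Z_0·(Z_L + jZ_0·tanβl)/(Z_0 + jZ_L·tanβl)
     = 202·(483 − j164)/(202 − j391)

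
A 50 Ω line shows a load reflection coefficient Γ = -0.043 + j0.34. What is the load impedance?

Z_L = Z_0·(1 + Γ)/(1 − Γ) = 50·(0.957 + j0.34)/(1.04 − j0.34)

Z_L ≈ 36.7 + j28.3 Ω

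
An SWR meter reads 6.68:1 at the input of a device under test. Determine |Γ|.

|Γ| = (S − 1)/(S + 1) = (6.68 − 1)/(6.68 + 1) = 5.68/7.68

|Γ| ≈ 0.74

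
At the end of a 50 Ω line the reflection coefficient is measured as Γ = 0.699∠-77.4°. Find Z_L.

Z_L = Z_0·(1 + Γ)/(1 − Γ) = 50·(1.15 − j0.682)/(0.848 + j0.682)

Z_L ≈ 21.6 − j57.6 Ω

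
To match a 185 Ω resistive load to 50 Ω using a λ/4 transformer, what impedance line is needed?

Z_qwt ≈ 96.2 Ω

Z_qwt = √(Z_0·R_L) = √(50 × 185) = √9250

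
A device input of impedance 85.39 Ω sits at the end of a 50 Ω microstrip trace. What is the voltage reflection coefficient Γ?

Γ = (Z_L − Z_0)/(Z_L + Z_0) = (85.39 − 50)/(85.39 + 50) = 35.39/135.4

Γ = 0.261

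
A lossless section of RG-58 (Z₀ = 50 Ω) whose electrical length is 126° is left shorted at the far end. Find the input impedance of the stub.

tan(βl) = -1.38
For a shorted stub, Z_in = jZ_0·tan(βl)

Z_in ≈ −j68.8 Ω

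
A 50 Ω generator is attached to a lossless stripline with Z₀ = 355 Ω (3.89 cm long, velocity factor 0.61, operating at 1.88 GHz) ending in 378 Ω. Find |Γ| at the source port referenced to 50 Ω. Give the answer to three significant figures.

|Γ| ≈ 0.758

λ = v/f = 0.61·c / 1.88 GHz = 0.0973 m
βl = 2π·l/λ = 2π × 0.4 = 144°
tan(βl) = -0.73
Z_in = Z_0·(Z_L + jZ_0·tanβl)/(Z_0 + jZ_L·tanβl) = 361 + j21.6 Ω
Γ_s = (Z_in − Z_s)/(Z_in + Z_s) = (311 + j21.6)/(411 + j21.6), |Γ_s| = 0.758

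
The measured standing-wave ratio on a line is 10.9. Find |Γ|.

|Γ| = (S − 1)/(S + 1) = (10.9 − 1)/(10.9 + 1) = 9.9/11.9

|Γ| ≈ 0.832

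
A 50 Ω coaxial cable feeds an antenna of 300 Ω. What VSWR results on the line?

For a purely resistive load, VSWR = R_L/Z_0 or Z_0/R_L (whichever > 1) = 300/50

VSWR ≈ 6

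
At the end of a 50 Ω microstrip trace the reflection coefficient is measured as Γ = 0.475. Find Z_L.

Z_L = Z_0·(1 + Γ)/(1 − Γ) = 50·(1.48)/(0.525)

Z_L ≈ 140 Ω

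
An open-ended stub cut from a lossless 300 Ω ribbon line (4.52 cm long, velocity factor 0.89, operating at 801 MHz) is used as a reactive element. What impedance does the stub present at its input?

Z_in ≈ −j262 Ω

λ = v/f = 0.89·c / 801 MHz = 0.333 m
βl = 2π·l/λ = 2π × 0.136 = 48.8°
tan(βl) = 1.14
For an open-ended stub, Z_in = −jZ_0·cot(βl) = −jZ_0/tan(βl)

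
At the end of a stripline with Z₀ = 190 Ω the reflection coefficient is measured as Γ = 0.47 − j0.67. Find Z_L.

Z_L ≈ 86 − j349 Ω

Z_L = Z_0·(1 + Γ)/(1 − Γ) = 190·(1.47 − j0.67)/(0.53 + j0.67)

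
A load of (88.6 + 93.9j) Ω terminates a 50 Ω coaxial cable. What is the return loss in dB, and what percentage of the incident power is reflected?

Γ = (38.6 + j93.9)/(138.6 + j93.9), |Γ| = 0.606
RL = −20·log₁₀(0.606) = 4.34 dB
P_refl/P_inc = |Γ|² = 0.368

RL ≈ 4.34 dB; 36.8% of incident power reflected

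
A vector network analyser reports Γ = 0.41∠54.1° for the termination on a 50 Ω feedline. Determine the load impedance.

Z_L = Z_0·(1 + Γ)/(1 − Γ) = 50·(1.24 + j0.332)/(0.76 − j0.332)

Z_L ≈ 60.5 + j48.3 Ω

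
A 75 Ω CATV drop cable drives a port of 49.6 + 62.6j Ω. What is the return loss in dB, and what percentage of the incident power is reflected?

RL ≈ 6.29 dB; 23.5% of incident power reflected

Γ = (-25.4 + j62.6)/(124.6 + j62.6), |Γ| = 0.484
RL = −20·log₁₀(0.484) = 6.29 dB
P_refl/P_inc = |Γ|² = 0.235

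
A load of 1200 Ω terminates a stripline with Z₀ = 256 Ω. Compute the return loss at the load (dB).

RL ≈ 3.76 dB

Γ = (1200 − 256)/(1200 + 256) = 0.648
RL = −20·log₁₀|Γ| = −20·log₁₀(0.648)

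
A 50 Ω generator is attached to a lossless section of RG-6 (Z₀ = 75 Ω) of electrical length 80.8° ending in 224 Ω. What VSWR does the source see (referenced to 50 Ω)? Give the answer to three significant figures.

tan(βl) = 6.17
Z_in = Z_0·(Z_L + jZ_0·tanβl)/(Z_0 + jZ_L·tanβl) = 25.7 − j10.8 Ω
Γ_s = (Z_in − Z_s)/(Z_in + Z_s) = (-24.3 − j10.8)/(75.7 − j10.8), |Γ_s| = 0.348
VSWR = (1 + |Γ_s|)/(1 − |Γ_s|)

VSWR ≈ 2.07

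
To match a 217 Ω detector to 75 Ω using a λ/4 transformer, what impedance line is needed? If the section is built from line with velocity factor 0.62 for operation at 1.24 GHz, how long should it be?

Z_qwt ≈ 128 Ω; length ≈ 3.75 cm

Z_qwt = √(Z_0·R_L) = √(75 × 217) = √16280
λ = 0.62·c/f = 0.15 m, so l = λ/4 = 0.0375 m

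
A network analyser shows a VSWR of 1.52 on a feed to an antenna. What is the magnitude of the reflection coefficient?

|Γ| ≈ 0.206

|Γ| = (S − 1)/(S + 1) = (1.52 − 1)/(1.52 + 1) = 0.52/2.52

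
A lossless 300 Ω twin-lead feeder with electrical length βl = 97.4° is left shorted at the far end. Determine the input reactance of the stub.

tan(βl) = -7.7
For a shorted stub, Z_in = jZ_0·tan(βl)

X_in ≈ -2310 Ω (capacitive)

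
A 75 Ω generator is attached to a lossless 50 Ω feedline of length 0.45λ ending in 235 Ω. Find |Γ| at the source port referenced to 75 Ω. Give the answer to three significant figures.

βl = 2π × 0.45 = 162°
tan(βl) = -0.325
Z_in = Z_0·(Z_L + jZ_0·tanβl)/(Z_0 + jZ_L·tanβl) = 78 + j103 Ω
Γ_s = (Z_in − Z_s)/(Z_in + Z_s) = (2.97 + j103)/(153 + j103), |Γ_s| = 0.558

|Γ| ≈ 0.558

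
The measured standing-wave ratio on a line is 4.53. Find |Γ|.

|Γ| = (S − 1)/(S + 1) = (4.53 − 1)/(4.53 + 1) = 3.53/5.53

|Γ| ≈ 0.638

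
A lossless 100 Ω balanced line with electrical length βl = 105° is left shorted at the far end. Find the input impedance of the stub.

Z_in ≈ −j373 Ω

tan(βl) = -3.73
For a shorted stub, Z_in = jZ_0·tan(βl)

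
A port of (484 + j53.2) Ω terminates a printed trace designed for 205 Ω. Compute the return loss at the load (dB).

RL ≈ 7.72 dB

Γ = (279 + j53.2)/(689 + j53.2), |Γ| = 0.411
RL = −20·log₁₀|Γ| = −20·log₁₀(0.411)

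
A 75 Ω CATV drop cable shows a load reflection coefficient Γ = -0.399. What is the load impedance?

Z_L ≈ 32.2 Ω

Z_L = Z_0·(1 + Γ)/(1 − Γ) = 75·(0.601)/(1.4)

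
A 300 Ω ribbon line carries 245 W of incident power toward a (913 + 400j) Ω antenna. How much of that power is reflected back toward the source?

|Γ| = |(613 + j400)/(1213 + j400)| = 0.573
|Γ|² = 0.328
P_refl = |Γ|²·P_inc = 80.5 W, P_del = (1 − |Γ|²)·P_inc = 165 W

P_reflected ≈ 80.5 W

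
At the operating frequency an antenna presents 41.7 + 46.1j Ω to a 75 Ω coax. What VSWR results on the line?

VSWR ≈ 2.66

Γ = (Z_L − Z_0)/(Z_L + Z_0) = (-33.3 + j46.1)/(116.7 + j46.1)
|Γ| = 56.9/125 = 0.453
VSWR = (1 + |Γ|)/(1 − |Γ|) = 1.45/0.547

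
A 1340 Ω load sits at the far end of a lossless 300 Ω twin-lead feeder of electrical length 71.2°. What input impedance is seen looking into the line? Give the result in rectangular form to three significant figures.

tan(βl) = tan(71.2°) = 2.94
Z_in = Z_0·(Z_L + jZ_0·tanβl)/(Z_0 + jZ_L·tanβl)
     = 300·(1340 + j881)/(300 + j3940)

Z_in ≈ 74.5 − j96.4 Ω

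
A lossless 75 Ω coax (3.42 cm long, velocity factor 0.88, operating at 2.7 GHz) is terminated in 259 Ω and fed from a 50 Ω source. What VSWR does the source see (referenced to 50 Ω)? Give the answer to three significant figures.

VSWR ≈ 3.34

λ = v/f = 0.88·c / 2.7 GHz = 0.0978 m
βl = 2π·l/λ = 2π × 0.35 = 126°
tan(βl) = -1.38
Z_in = Z_0·(Z_L + jZ_0·tanβl)/(Z_0 + jZ_L·tanβl) = 31.7 + j47.7 Ω
Γ_s = (Z_in − Z_s)/(Z_in + Z_s) = (-18.3 + j47.7)/(81.7 + j47.7), |Γ_s| = 0.54
VSWR = (1 + |Γ_s|)/(1 − |Γ_s|)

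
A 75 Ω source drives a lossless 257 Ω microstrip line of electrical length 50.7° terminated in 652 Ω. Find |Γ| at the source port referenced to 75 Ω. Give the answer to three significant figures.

|Γ| ≈ 0.641

tan(βl) = 1.22
Z_in = Z_0·(Z_L + jZ_0·tanβl)/(Z_0 + jZ_L·tanβl) = 153 − j161 Ω
Γ_s = (Z_in − Z_s)/(Z_in + Z_s) = (78.2 − j161)/(228 − j161), |Γ_s| = 0.641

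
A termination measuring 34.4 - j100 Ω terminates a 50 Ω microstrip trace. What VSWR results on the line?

Γ = (Z_L − Z_0)/(Z_L + Z_0) = (-15.6 − j100)/(84.4 − j100)
|Γ| = 101/131 = 0.773
VSWR = (1 + |Γ|)/(1 − |Γ|) = 1.77/0.227

VSWR ≈ 7.83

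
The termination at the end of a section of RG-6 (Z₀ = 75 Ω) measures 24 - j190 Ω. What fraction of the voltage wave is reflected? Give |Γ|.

Γ = (Z_L − Z_0)/(Z_L + Z_0) = (-51 − j190)/(99 − j190)
|Γ| = 197/214

|Γ| ≈ 0.918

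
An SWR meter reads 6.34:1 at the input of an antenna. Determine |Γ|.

|Γ| ≈ 0.728

|Γ| = (S − 1)/(S + 1) = (6.34 − 1)/(6.34 + 1) = 5.34/7.34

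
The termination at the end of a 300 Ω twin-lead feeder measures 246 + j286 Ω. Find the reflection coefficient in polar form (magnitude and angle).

Γ ≈ 0.472 ∠ 73°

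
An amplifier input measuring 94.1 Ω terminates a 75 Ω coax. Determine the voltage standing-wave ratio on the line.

Γ = (94.1 − 75)/(94.1 + 75) = 0.113
VSWR = (1 + 0.113)/(1 − 0.113)

VSWR ≈ 1.25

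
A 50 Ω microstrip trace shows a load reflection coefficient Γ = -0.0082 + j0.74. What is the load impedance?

Z_L ≈ 14.5 + j47.3 Ω

Z_L = Z_0·(1 + Γ)/(1 − Γ) = 50·(0.992 + j0.74)/(1.01 − j0.74)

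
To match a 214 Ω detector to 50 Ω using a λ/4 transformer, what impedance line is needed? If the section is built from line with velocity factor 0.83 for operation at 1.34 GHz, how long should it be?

Z_qwt = √(Z_0·R_L) = √(50 × 214) = √10700
λ = 0.83·c/f = 0.186 m, so l = λ/4 = 0.0465 m

Z_qwt ≈ 103 Ω; length ≈ 4.65 cm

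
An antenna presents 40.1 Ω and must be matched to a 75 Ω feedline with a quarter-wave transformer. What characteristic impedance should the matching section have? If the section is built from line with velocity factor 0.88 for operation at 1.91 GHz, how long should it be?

Z_qwt ≈ 54.8 Ω; length ≈ 3.46 cm

Z_qwt = √(Z_0·R_L) = √(75 × 40.1) = √3008
λ = 0.88·c/f = 0.138 m, so l = λ/4 = 0.0346 m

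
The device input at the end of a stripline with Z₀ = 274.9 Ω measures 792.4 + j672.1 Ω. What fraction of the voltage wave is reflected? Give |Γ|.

Γ = (Z_L − Z_0)/(Z_L + Z_0) = (517.5 + j672.1)/(1067 + j672.1)
|Γ| = 848/1260

|Γ| ≈ 0.673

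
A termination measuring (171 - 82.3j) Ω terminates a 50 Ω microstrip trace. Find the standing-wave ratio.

Γ = (Z_L − Z_0)/(Z_L + Z_0) = (121 − j82.3)/(221 − j82.3)
|Γ| = 146/236 = 0.621
VSWR = (1 + |Γ|)/(1 − |Γ|) = 1.62/0.379

VSWR ≈ 4.27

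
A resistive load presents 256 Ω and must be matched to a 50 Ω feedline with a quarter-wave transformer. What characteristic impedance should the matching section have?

Z_qwt ≈ 113 Ω

Z_qwt = √(Z_0·R_L) = √(50 × 256) = √12800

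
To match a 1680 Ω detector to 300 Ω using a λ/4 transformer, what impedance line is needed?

Z_qwt ≈ 710 Ω

Z_qwt = √(Z_0·R_L) = √(300 × 1680) = √504000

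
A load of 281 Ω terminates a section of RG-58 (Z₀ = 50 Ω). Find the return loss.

RL ≈ 3.12 dB

Γ = (281 − 50)/(281 + 50) = 0.698
RL = −20·log₁₀|Γ| = −20·log₁₀(0.698)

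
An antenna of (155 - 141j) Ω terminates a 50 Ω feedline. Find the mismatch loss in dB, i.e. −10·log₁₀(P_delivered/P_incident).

Γ = (105 − j141)/(205 − j141), |Γ| = 0.707
|Γ|² = 0.499, so P_del/P_inc = 1 − |Γ|² = 0.501
ML = −10·log₁₀(1 − |Γ|²)

mismatch loss ≈ 3 dB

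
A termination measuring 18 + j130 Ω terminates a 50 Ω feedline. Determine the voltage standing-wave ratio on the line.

VSWR ≈ 21.9

Γ = (Z_L − Z_0)/(Z_L + Z_0) = (-32 + j130)/(68 + j130)
|Γ| = 134/147 = 0.913
VSWR = (1 + |Γ|)/(1 − |Γ|) = 1.91/0.0875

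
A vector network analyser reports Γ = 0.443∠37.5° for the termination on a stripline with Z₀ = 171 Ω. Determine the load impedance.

Z_L ≈ 279 + j187 Ω

Z_L = Z_0·(1 + Γ)/(1 − Γ) = 171·(1.35 + j0.27)/(0.649 − j0.27)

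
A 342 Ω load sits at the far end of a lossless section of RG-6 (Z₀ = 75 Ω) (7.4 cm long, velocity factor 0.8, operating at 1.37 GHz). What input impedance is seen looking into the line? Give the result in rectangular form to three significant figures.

λ = v/f = 0.8·c / 1.37 GHz = 0.175 m
βl = 2π·l/λ = 2π × 0.422 = 152°
tan(βl) = tan(152°) = -0.53
Z_in = Z_0·(Z_L + jZ_0·tanβl)/(Z_0 + jZ_L·tanβl)
     = 75·(342 − j39.8)/(75 − j181)

Z_in ≈ 64 + j115 Ω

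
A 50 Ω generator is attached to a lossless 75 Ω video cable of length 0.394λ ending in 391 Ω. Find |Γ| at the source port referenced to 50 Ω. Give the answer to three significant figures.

|Γ| ≈ 0.722

βl = 2π × 0.394 = 142°
tan(βl) = -0.786
Z_in = Z_0·(Z_L + jZ_0·tanβl)/(Z_0 + jZ_L·tanβl) = 35.6 + j86.8 Ω
Γ_s = (Z_in − Z_s)/(Z_in + Z_s) = (-14.4 + j86.8)/(85.6 + j86.8), |Γ_s| = 0.722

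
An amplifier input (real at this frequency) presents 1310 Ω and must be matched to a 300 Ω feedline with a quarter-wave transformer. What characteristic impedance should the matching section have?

Z_qwt = √(Z_0·R_L) = √(300 × 1310) = √393000

Z_qwt ≈ 627 Ω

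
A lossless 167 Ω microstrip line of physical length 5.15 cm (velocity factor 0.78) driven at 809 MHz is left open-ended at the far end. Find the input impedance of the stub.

Z_in ≈ −j81.1 Ω

λ = v/f = 0.78·c / 809 MHz = 0.289 m
βl = 2π·l/λ = 2π × 0.178 = 64.1°
tan(βl) = 2.06
For an open-ended stub, Z_in = −jZ_0·cot(βl) = −jZ_0/tan(βl)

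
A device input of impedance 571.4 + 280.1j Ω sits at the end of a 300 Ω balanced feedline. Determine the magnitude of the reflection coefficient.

Γ = (Z_L − Z_0)/(Z_L + Z_0) = (271.4 + j280.1)/(871.4 + j280.1)
|Γ| = 390/915

|Γ| ≈ 0.426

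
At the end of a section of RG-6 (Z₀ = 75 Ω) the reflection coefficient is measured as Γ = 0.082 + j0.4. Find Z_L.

Z_L = Z_0·(1 + Γ)/(1 − Γ) = 75·(1.08 + j0.4)/(0.918 − j0.4)

Z_L ≈ 62.3 + j59.8 Ω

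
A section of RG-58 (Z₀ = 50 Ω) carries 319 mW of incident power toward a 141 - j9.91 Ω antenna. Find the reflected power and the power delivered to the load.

|Γ| = |(91 − j9.91)/(191 − j9.91)| = 0.479
|Γ|² = 0.229
P_refl = |Γ|²·P_inc = 73.1 mW, P_del = (1 − |Γ|²)·P_inc = 246 mW

P_reflected ≈ 73.1 mW; P_delivered ≈ 246 mW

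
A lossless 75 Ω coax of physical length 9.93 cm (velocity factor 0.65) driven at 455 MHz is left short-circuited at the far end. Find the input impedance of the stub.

Z_in ≈ +j649 Ω

λ = v/f = 0.65·c / 455 MHz = 0.429 m
βl = 2π·l/λ = 2π × 0.232 = 83.4°
tan(βl) = 8.66
For a short-circuited stub, Z_in = jZ_0·tan(βl)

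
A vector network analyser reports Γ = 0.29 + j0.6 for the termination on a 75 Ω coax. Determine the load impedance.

Z_L ≈ 48.2 + j104 Ω

Z_L = Z_0·(1 + Γ)/(1 − Γ) = 75·(1.29 + j0.6)/(0.71 − j0.6)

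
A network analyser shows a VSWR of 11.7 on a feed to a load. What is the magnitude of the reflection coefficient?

|Γ| = (S − 1)/(S + 1) = (11.7 − 1)/(11.7 + 1) = 10.7/12.7

|Γ| ≈ 0.843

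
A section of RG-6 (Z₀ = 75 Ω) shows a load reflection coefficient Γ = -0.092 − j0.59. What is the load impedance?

Z_L ≈ 31.3 − j57.4 Ω

Z_L = Z_0·(1 + Γ)/(1 − Γ) = 75·(0.908 − j0.59)/(1.09 + j0.59)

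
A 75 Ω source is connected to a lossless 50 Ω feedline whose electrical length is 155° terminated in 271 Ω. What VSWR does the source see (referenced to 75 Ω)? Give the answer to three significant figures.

VSWR ≈ 4.44

tan(βl) = -0.466
Z_in = Z_0·(Z_L + jZ_0·tanβl)/(Z_0 + jZ_L·tanβl) = 44.7 + j89.6 Ω
Γ_s = (Z_in − Z_s)/(Z_in + Z_s) = (-30.3 + j89.6)/(120 + j89.6), |Γ_s| = 0.633
VSWR = (1 + |Γ_s|)/(1 − |Γ_s|)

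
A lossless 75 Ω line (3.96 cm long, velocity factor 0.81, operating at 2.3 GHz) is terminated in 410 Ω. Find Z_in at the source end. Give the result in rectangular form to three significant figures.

λ = v/f = 0.81·c / 2.3 GHz = 0.106 m
βl = 2π·l/λ = 2π × 0.375 = 135°
tan(βl) = tan(135°) = -1
Z_in = Z_0·(Z_L + jZ_0·tanβl)/(Z_0 + jZ_L·tanβl)
     = 75·(410 − j75.2)/(75 − j411)

Z_in ≈ 26.5 + j70 Ω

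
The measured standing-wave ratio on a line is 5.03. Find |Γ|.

|Γ| ≈ 0.668

|Γ| = (S − 1)/(S + 1) = (5.03 − 1)/(5.03 + 1) = 4.03/6.03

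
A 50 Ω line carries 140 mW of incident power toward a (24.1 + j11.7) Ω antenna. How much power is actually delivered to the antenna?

|Γ| = |(-25.9 + j11.7)/(74.1 + j11.7)| = 0.379
|Γ|² = 0.144
P_refl = |Γ|²·P_inc = 20.1 mW, P_del = (1 − |Γ|²)·P_inc = 120 mW

P_delivered ≈ 120 mW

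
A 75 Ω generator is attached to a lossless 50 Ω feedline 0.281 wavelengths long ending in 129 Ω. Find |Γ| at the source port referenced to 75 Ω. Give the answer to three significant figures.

|Γ| ≈ 0.583

βl = 2π × 0.281 = 101°
tan(βl) = -5.07
Z_in = Z_0·(Z_L + jZ_0·tanβl)/(Z_0 + jZ_L·tanβl) = 20 + j8.33 Ω
Γ_s = (Z_in − Z_s)/(Z_in + Z_s) = (-55 + j8.33)/(95 + j8.33), |Γ_s| = 0.583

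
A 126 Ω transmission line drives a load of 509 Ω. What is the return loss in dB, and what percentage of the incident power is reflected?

Γ = (509 − 126)/(509 + 126) = 0.603
RL = −20·log₁₀(0.603) = 4.39 dB
P_refl/P_inc = |Γ|² = 0.364

RL ≈ 4.39 dB; 36.4% of incident power reflected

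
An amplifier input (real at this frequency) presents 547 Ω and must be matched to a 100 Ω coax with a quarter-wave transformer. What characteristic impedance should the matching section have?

Z_qwt = √(Z_0·R_L) = √(100 × 547) = √54700

Z_qwt ≈ 234 Ω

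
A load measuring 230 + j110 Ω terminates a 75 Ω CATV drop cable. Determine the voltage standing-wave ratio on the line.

VSWR ≈ 3.83

Γ = (Z_L − Z_0)/(Z_L + Z_0) = (155 + j110)/(305 + j110)
|Γ| = 190/324 = 0.586
VSWR = (1 + |Γ|)/(1 − |Γ|) = 1.59/0.414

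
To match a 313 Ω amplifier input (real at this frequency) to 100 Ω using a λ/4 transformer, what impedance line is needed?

Z_qwt ≈ 177 Ω

Z_qwt = √(Z_0·R_L) = √(100 × 313) = √31300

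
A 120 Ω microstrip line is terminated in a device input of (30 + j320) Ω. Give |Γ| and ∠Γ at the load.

Γ = (Z_L − Z_0)/(Z_L + Z_0) = (-90 + j320)/(150 + j320)
|Γ| = 332/353 = 0.941

Γ ≈ 0.941 ∠ 40.8°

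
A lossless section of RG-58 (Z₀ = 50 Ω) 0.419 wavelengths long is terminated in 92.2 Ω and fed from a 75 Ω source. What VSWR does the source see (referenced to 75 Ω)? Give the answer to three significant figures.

VSWR ≈ 1.72

βl = 2π × 0.419 = 151°
tan(βl) = -0.558
Z_in = Z_0·(Z_L + jZ_0·tanβl)/(Z_0 + jZ_L·tanβl) = 58.7 + j32.5 Ω
Γ_s = (Z_in − Z_s)/(Z_in + Z_s) = (-16.3 + j32.5)/(134 + j32.5), |Γ_s| = 0.264
VSWR = (1 + |Γ_s|)/(1 − |Γ_s|)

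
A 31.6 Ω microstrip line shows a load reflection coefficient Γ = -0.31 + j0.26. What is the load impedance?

Z_L ≈ 14.8 + j9.21 Ω

Z_L = Z_0·(1 + Γ)/(1 − Γ) = 31.6·(0.69 + j0.26)/(1.31 − j0.26)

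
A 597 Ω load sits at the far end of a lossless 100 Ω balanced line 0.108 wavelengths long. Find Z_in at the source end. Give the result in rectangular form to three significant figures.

βl = 2π × 0.108 = 38.9°
tan(βl) = tan(38.9°) = 0.806
Z_in = Z_0·(Z_L + jZ_0·tanβl)/(Z_0 + jZ_L·tanβl)
     = 100·(597 + j80.6)/(100 + j481)

Z_in ≈ 40.8 − j116 Ω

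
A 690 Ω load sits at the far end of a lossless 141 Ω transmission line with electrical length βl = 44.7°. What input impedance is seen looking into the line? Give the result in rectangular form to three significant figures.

tan(βl) = tan(44.7°) = 0.99
Z_in = Z_0·(Z_L + jZ_0·tanβl)/(Z_0 + jZ_L·tanβl)
     = 141·(690 + j140)/(141 + j683)

Z_in ≈ 55.9 − j131 Ω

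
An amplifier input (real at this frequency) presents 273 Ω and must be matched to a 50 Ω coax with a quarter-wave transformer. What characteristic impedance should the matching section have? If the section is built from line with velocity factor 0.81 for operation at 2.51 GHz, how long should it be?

Z_qwt ≈ 117 Ω; length ≈ 2.42 cm

Z_qwt = √(Z_0·R_L) = √(50 × 273) = √13650
λ = 0.81·c/f = 0.0968 m, so l = λ/4 = 0.0242 m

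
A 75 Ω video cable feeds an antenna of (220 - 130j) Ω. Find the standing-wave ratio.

Γ = (Z_L − Z_0)/(Z_L + Z_0) = (145 − j130)/(295 − j130)
|Γ| = 195/322 = 0.604
VSWR = (1 + |Γ|)/(1 − |Γ|) = 1.6/0.396

VSWR ≈ 4.05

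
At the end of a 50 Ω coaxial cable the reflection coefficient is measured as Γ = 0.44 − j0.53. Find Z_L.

Z_L = Z_0·(1 + Γ)/(1 − Γ) = 50·(1.44 − j0.53)/(0.56 + j0.53)

Z_L ≈ 44.2 − j89.2 Ω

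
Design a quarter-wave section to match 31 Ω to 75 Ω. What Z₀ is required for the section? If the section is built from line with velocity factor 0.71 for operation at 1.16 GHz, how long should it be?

Z_qwt ≈ 48.2 Ω; length ≈ 4.59 cm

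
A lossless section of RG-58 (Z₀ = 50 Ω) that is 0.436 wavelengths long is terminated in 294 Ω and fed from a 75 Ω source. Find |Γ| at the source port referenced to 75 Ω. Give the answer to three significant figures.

|Γ| ≈ 0.649

βl = 2π × 0.436 = 157°
tan(βl) = -0.425
Z_in = Z_0·(Z_L + jZ_0·tanβl)/(Z_0 + jZ_L·tanβl) = 47.9 + j98.4 Ω
Γ_s = (Z_in − Z_s)/(Z_in + Z_s) = (-27.1 + j98.4)/(123 + j98.4), |Γ_s| = 0.649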